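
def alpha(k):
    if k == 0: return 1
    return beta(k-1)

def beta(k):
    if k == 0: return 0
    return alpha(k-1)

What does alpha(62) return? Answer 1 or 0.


alpha(62) = beta(61)
beta(61) = alpha(60)
alpha(60) = beta(59)
beta(59) = alpha(58)
alpha(58) = beta(57)
beta(57) = alpha(56)
alpha(56) = beta(55)
beta(55) = alpha(54)
alpha(54) = beta(53)
beta(53) = alpha(52)
alpha(52) = beta(51)
beta(51) = alpha(50)
alpha(50) = beta(49)
beta(49) = alpha(48)
alpha(48) = beta(47)
beta(47) = alpha(46)
alpha(46) = beta(45)
beta(45) = alpha(44)
alpha(44) = beta(43)
beta(43) = alpha(42)
alpha(42) = beta(41)
beta(41) = alpha(40)
alpha(40) = beta(39)
beta(39) = alpha(38)
alpha(38) = beta(37)
beta(37) = alpha(36)
alpha(36) = beta(35)
beta(35) = alpha(34)
alpha(34) = beta(33)
beta(33) = alpha(32)
alpha(32) = beta(31)
beta(31) = alpha(30)
alpha(30) = beta(29)
beta(29) = alpha(28)
alpha(28) = beta(27)
beta(27) = alpha(26)
alpha(26) = beta(25)
beta(25) = alpha(24)
alpha(24) = beta(23)
beta(23) = alpha(22)
alpha(22) = beta(21)
beta(21) = alpha(20)
alpha(20) = beta(19)
beta(19) = alpha(18)
alpha(18) = beta(17)
beta(17) = alpha(16)
alpha(16) = beta(15)
beta(15) = alpha(14)
alpha(14) = beta(13)
beta(13) = alpha(12)
alpha(12) = beta(11)
beta(11) = alpha(10)
alpha(10) = beta(9)
beta(9) = alpha(8)
alpha(8) = beta(7)
beta(7) = alpha(6)
alpha(6) = beta(5)
beta(5) = alpha(4)
alpha(4) = beta(3)
beta(3) = alpha(2)
alpha(2) = beta(1)
beta(1) = alpha(0)
alpha(0) = 1  (base case)
Result: 1

1


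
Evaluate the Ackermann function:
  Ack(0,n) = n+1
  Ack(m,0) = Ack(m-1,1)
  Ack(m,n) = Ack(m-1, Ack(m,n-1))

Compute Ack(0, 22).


Ack(0, 22) = 23
Result: Ack(0, 22) = 23

23


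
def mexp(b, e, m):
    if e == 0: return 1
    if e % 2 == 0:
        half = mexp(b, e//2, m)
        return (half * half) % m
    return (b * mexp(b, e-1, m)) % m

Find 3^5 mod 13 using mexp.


mexp(3, 5, 13): e is odd, compute mexp(3, 4, 13)
  mexp(3, 4, 13): e is even, compute mexp(3, 2, 13)
    mexp(3, 2, 13): e is even, compute mexp(3, 1, 13)
      mexp(3, 1, 13): e is odd, compute mexp(3, 0, 13)
        mexp(3, 0, 13) = 1
      (3 * 1) % 13 = 3
    half=3, (3*3) % 13 = 9
  half=9, (9*9) % 13 = 3
(3 * 3) % 13 = 9

9


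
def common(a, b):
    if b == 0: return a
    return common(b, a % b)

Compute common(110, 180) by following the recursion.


common(110, 180) = common(180, 110)
common(180, 110) = common(110, 70)
common(110, 70) = common(70, 40)
common(70, 40) = common(40, 30)
common(40, 30) = common(30, 10)
common(30, 10) = common(10, 0)
common(10, 0) = 10  (base case)

10


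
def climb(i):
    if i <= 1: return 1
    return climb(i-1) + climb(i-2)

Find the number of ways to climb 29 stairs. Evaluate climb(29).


Building up from base cases:
climb(0) = 1
climb(1) = 1
climb(2) = climb(1) + climb(0) = 1 + 1 = 2
climb(3) = climb(2) + climb(1) = 2 + 1 = 3
climb(4) = climb(3) + climb(2) = 3 + 2 = 5
climb(5) = climb(4) + climb(3) = 5 + 3 = 8
climb(6) = climb(5) + climb(4) = 8 + 5 = 13
climb(7) = climb(6) + climb(5) = 13 + 8 = 21
climb(8) = climb(7) + climb(6) = 21 + 13 = 34
climb(9) = climb(8) + climb(7) = 34 + 21 = 55
climb(10) = climb(9) + climb(8) = 55 + 34 = 89
climb(11) = climb(10) + climb(9) = 89 + 55 = 144
climb(12) = climb(11) + climb(10) = 144 + 89 = 233
climb(13) = climb(12) + climb(11) = 233 + 144 = 377
climb(14) = climb(13) + climb(12) = 377 + 233 = 610
climb(15) = climb(14) + climb(13) = 610 + 377 = 987
climb(16) = climb(15) + climb(14) = 987 + 610 = 1597
climb(17) = climb(16) + climb(15) = 1597 + 987 = 2584
climb(18) = climb(17) + climb(16) = 2584 + 1597 = 4181
climb(19) = climb(18) + climb(17) = 4181 + 2584 = 6765
climb(20) = climb(19) + climb(18) = 6765 + 4181 = 10946
climb(21) = climb(20) + climb(19) = 10946 + 6765 = 17711
climb(22) = climb(21) + climb(20) = 17711 + 10946 = 28657
climb(23) = climb(22) + climb(21) = 28657 + 17711 = 46368
climb(24) = climb(23) + climb(22) = 46368 + 28657 = 75025
climb(25) = climb(24) + climb(23) = 75025 + 46368 = 121393
climb(26) = climb(25) + climb(24) = 121393 + 75025 = 196418
climb(27) = climb(26) + climb(25) = 196418 + 121393 = 317811
climb(28) = climb(27) + climb(26) = 317811 + 196418 = 514229
climb(29) = climb(28) + climb(27) = 514229 + 317811 = 832040

832040


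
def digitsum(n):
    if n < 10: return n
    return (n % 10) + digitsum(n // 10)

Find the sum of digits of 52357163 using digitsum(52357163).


digitsum(52357163) = 3 + digitsum(5235716)
digitsum(5235716) = 6 + digitsum(523571)
digitsum(523571) = 1 + digitsum(52357)
digitsum(52357) = 7 + digitsum(5235)
digitsum(5235) = 5 + digitsum(523)
digitsum(523) = 3 + digitsum(52)
digitsum(52) = 2 + digitsum(5)
digitsum(5) = 5  (base case)
Total: 3 + 6 + 1 + 7 + 5 + 3 + 2 + 5 = 32

32


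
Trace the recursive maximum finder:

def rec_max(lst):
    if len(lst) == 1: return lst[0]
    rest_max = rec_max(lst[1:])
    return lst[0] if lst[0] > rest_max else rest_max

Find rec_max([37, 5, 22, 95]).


rec_max([37, 5, 22, 95]): compare 37 with rec_max([5, 22, 95])
rec_max([5, 22, 95]): compare 5 with rec_max([22, 95])
rec_max([22, 95]): compare 22 with rec_max([95])
rec_max([95]) = 95  (base case)
Compare 22 with 95 -> 95
Compare 5 with 95 -> 95
Compare 37 with 95 -> 95

95


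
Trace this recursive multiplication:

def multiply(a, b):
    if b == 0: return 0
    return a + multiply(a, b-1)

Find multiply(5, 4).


multiply(5, 4) = 5 + multiply(5, 3)
multiply(5, 3) = 5 + multiply(5, 2)
multiply(5, 2) = 5 + multiply(5, 1)
multiply(5, 1) = 5 + multiply(5, 0)
multiply(5, 0) = 0  (base case)
Total: 5 + 5 + 5 + 5 + 0 = 20

20


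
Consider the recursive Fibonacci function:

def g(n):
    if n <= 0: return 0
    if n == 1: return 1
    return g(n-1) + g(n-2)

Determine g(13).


Computing g(13) bottom-up:
g(0) = 0
g(1) = 1
g(2) = g(1) + g(0) = 1 + 0 = 1
g(3) = g(2) + g(1) = 1 + 1 = 2
g(4) = g(3) + g(2) = 2 + 1 = 3
g(5) = g(4) + g(3) = 3 + 2 = 5
g(6) = g(5) + g(4) = 5 + 3 = 8
g(7) = g(6) + g(5) = 8 + 5 = 13
g(8) = g(7) + g(6) = 13 + 8 = 21
g(9) = g(8) + g(7) = 21 + 13 = 34
g(10) = g(9) + g(8) = 34 + 21 = 55
g(11) = g(10) + g(9) = 55 + 34 = 89
g(12) = g(11) + g(10) = 89 + 55 = 144
g(13) = g(12) + g(11) = 144 + 89 = 233

233


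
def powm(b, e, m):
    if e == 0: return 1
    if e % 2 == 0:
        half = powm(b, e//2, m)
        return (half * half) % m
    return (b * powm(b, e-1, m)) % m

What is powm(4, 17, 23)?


powm(4, 17, 23): e is odd, compute powm(4, 16, 23)
  powm(4, 16, 23): e is even, compute powm(4, 8, 23)
    powm(4, 8, 23): e is even, compute powm(4, 4, 23)
      powm(4, 4, 23): e is even, compute powm(4, 2, 23)
        powm(4, 2, 23): e is even, compute powm(4, 1, 23)
          powm(4, 1, 23): e is odd, compute powm(4, 0, 23)
          powm(4, 0, 23) = 1
          (4 * 1) % 23 = 4
        half=4, (4*4) % 23 = 16
      half=16, (16*16) % 23 = 3
    half=3, (3*3) % 23 = 9
  half=9, (9*9) % 23 = 12
(4 * 12) % 23 = 2

2


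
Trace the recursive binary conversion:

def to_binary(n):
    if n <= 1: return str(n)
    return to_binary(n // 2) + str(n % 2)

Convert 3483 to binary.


to_binary(3483) = to_binary(1741) + '1'
to_binary(1741) = to_binary(870) + '1'
to_binary(870) = to_binary(435) + '0'
to_binary(435) = to_binary(217) + '1'
to_binary(217) = to_binary(108) + '1'
to_binary(108) = to_binary(54) + '0'
to_binary(54) = to_binary(27) + '0'
to_binary(27) = to_binary(13) + '1'
to_binary(13) = to_binary(6) + '1'
to_binary(6) = to_binary(3) + '0'
to_binary(3) = to_binary(1) + '1'
to_binary(1) = '1'  (base case)
Concatenating: '1' + '1' + '0' + '1' + '1' + '0' + '0' + '1' + '1' + '0' + '1' + '1' = '110110011011'

110110011011


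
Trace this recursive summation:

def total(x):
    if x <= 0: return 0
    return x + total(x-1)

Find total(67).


total(67)
= 67 + 66 + 65 + 64 + 63 + 62 + 61 + 60 + 59 + 58 + 57 + 56 + 55 + 54 + 53 + 52 + 51 + 50 + 49 + 48 + 47 + 46 + 45 + 44 + 43 + 42 + 41 + 40 + 39 + 38 + 37 + 36 + 35 + 34 + 33 + 32 + 31 + 30 + 29 + 28 + 27 + 26 + 25 + 24 + 23 + 22 + 21 + 20 + 19 + 18 + 17 + 16 + 15 + 14 + 13 + 12 + 11 + 10 + 9 + 8 + 7 + 6 + 5 + 4 + 3 + 2 + 1 + total(0)
= 67 + 66 + 65 + 64 + 63 + 62 + 61 + 60 + 59 + 58 + 57 + 56 + 55 + 54 + 53 + 52 + 51 + 50 + 49 + 48 + 47 + 46 + 45 + 44 + 43 + 42 + 41 + 40 + 39 + 38 + 37 + 36 + 35 + 34 + 33 + 32 + 31 + 30 + 29 + 28 + 27 + 26 + 25 + 24 + 23 + 22 + 21 + 20 + 19 + 18 + 17 + 16 + 15 + 14 + 13 + 12 + 11 + 10 + 9 + 8 + 7 + 6 + 5 + 4 + 3 + 2 + 1 + 0
= 2278

2278


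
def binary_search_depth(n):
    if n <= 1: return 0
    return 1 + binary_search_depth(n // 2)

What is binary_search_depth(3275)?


3275 / 2 = 1637
1637 / 2 = 818
818 / 2 = 409
409 / 2 = 204
204 / 2 = 102
102 / 2 = 51
51 / 2 = 25
25 / 2 = 12
12 / 2 = 6
6 / 2 = 3
3 / 2 = 1
Reached 1 after 11 halvings

11


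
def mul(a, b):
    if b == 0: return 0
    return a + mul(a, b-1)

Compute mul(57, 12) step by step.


mul(57, 12) = 57 + mul(57, 11)
mul(57, 11) = 57 + mul(57, 10)
mul(57, 10) = 57 + mul(57, 9)
mul(57, 9) = 57 + mul(57, 8)
mul(57, 8) = 57 + mul(57, 7)
mul(57, 7) = 57 + mul(57, 6)
mul(57, 6) = 57 + mul(57, 5)
mul(57, 5) = 57 + mul(57, 4)
mul(57, 4) = 57 + mul(57, 3)
mul(57, 3) = 57 + mul(57, 2)
mul(57, 2) = 57 + mul(57, 1)
mul(57, 1) = 57 + mul(57, 0)
mul(57, 0) = 0  (base case)
Total: 57 + 57 + 57 + 57 + 57 + 57 + 57 + 57 + 57 + 57 + 57 + 57 + 0 = 684

684


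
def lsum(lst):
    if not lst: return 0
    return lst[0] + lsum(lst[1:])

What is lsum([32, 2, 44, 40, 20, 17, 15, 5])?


lsum([32, 2, 44, 40, 20, 17, 15, 5]) = 32 + lsum([2, 44, 40, 20, 17, 15, 5])
lsum([2, 44, 40, 20, 17, 15, 5]) = 2 + lsum([44, 40, 20, 17, 15, 5])
lsum([44, 40, 20, 17, 15, 5]) = 44 + lsum([40, 20, 17, 15, 5])
lsum([40, 20, 17, 15, 5]) = 40 + lsum([20, 17, 15, 5])
lsum([20, 17, 15, 5]) = 20 + lsum([17, 15, 5])
lsum([17, 15, 5]) = 17 + lsum([15, 5])
lsum([15, 5]) = 15 + lsum([5])
lsum([5]) = 5 + lsum([])
lsum([]) = 0  (base case)
Total: 32 + 2 + 44 + 40 + 20 + 17 + 15 + 5 + 0 = 175

175


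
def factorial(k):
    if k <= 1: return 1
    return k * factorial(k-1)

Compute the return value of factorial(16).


factorial(16)
= 16 * factorial(15)
= 16 * 15 * factorial(14)
= 16 * 15 * 14 * factorial(13)
= 16 * 15 * 14 * 13 * factorial(12)
= 16 * 15 * 14 * 13 * 12 * factorial(11)
= 16 * 15 * 14 * 13 * 12 * 11 * factorial(10)
= 16 * 15 * 14 * 13 * 12 * 11 * 10 * factorial(9)
= 16 * 15 * 14 * 13 * 12 * 11 * 10 * 9 * factorial(8)
= 16 * 15 * 14 * 13 * 12 * 11 * 10 * 9 * 8 * factorial(7)
= 16 * 15 * 14 * 13 * 12 * 11 * 10 * 9 * 8 * 7 * factorial(6)
= 16 * 15 * 14 * 13 * 12 * 11 * 10 * 9 * 8 * 7 * 6 * factorial(5)
= 16 * 15 * 14 * 13 * 12 * 11 * 10 * 9 * 8 * 7 * 6 * 5 * factorial(4)
= 16 * 15 * 14 * 13 * 12 * 11 * 10 * 9 * 8 * 7 * 6 * 5 * 4 * factorial(3)
= 16 * 15 * 14 * 13 * 12 * 11 * 10 * 9 * 8 * 7 * 6 * 5 * 4 * 3 * factorial(2)
= 16 * 15 * 14 * 13 * 12 * 11 * 10 * 9 * 8 * 7 * 6 * 5 * 4 * 3 * 2 * factorial(1)
= 16 * 15 * 14 * 13 * 12 * 11 * 10 * 9 * 8 * 7 * 6 * 5 * 4 * 3 * 2 * 1
= 20922789888000

20922789888000


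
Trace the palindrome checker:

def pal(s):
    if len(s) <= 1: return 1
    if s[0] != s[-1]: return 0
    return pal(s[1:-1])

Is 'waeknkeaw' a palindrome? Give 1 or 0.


pal('waeknkeaw'): s[0]='w' == s[-1]='w' -> check pal('aeknkea')
pal('aeknkea'): s[0]='a' == s[-1]='a' -> check pal('eknke')
pal('eknke'): s[0]='e' == s[-1]='e' -> check pal('knk')
pal('knk'): s[0]='k' == s[-1]='k' -> check pal('n')
pal('n'): len <= 1 -> return 1  (base case)
Result: 1 (palindrome)

1


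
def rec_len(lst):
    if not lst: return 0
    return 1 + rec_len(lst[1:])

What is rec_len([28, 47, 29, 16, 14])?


rec_len([28, 47, 29, 16, 14]) = 1 + rec_len([47, 29, 16, 14])
rec_len([47, 29, 16, 14]) = 1 + rec_len([29, 16, 14])
rec_len([29, 16, 14]) = 1 + rec_len([16, 14])
rec_len([16, 14]) = 1 + rec_len([14])
rec_len([14]) = 1 + rec_len([])
rec_len([]) = 0  (base case)
Unwinding: 1 + 1 + 1 + 1 + 1 + 0 = 5

5


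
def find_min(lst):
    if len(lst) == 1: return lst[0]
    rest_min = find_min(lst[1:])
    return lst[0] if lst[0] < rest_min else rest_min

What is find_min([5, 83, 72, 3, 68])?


find_min([5, 83, 72, 3, 68]): compare 5 with find_min([83, 72, 3, 68])
find_min([83, 72, 3, 68]): compare 83 with find_min([72, 3, 68])
find_min([72, 3, 68]): compare 72 with find_min([3, 68])
find_min([3, 68]): compare 3 with find_min([68])
find_min([68]) = 68  (base case)
Compare 3 with 68 -> 3
Compare 72 with 3 -> 3
Compare 83 with 3 -> 3
Compare 5 with 3 -> 3

3


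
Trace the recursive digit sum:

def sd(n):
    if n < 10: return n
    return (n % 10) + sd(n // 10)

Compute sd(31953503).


sd(31953503) = 3 + sd(3195350)
sd(3195350) = 0 + sd(319535)
sd(319535) = 5 + sd(31953)
sd(31953) = 3 + sd(3195)
sd(3195) = 5 + sd(319)
sd(319) = 9 + sd(31)
sd(31) = 1 + sd(3)
sd(3) = 3  (base case)
Total: 3 + 0 + 5 + 3 + 5 + 9 + 1 + 3 = 29

29


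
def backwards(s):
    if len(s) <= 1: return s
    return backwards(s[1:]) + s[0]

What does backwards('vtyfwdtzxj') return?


backwards('vtyfwdtzxj') = backwards('tyfwdtzxj') + 'v'
backwards('tyfwdtzxj') = backwards('yfwdtzxj') + 't'
backwards('yfwdtzxj') = backwards('fwdtzxj') + 'y'
backwards('fwdtzxj') = backwards('wdtzxj') + 'f'
backwards('wdtzxj') = backwards('dtzxj') + 'w'
backwards('dtzxj') = backwards('tzxj') + 'd'
backwards('tzxj') = backwards('zxj') + 't'
backwards('zxj') = backwards('xj') + 'z'
backwards('xj') = backwards('j') + 'x'
backwards('j') = 'j'  (base case)
Concatenating: 'j' + 'x' + 'z' + 't' + 'd' + 'w' + 'f' + 'y' + 't' + 'v' = 'jxztdwfytv'

jxztdwfytv


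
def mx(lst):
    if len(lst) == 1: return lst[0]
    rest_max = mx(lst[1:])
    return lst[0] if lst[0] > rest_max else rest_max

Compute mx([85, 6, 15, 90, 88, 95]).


mx([85, 6, 15, 90, 88, 95]): compare 85 with mx([6, 15, 90, 88, 95])
mx([6, 15, 90, 88, 95]): compare 6 with mx([15, 90, 88, 95])
mx([15, 90, 88, 95]): compare 15 with mx([90, 88, 95])
mx([90, 88, 95]): compare 90 with mx([88, 95])
mx([88, 95]): compare 88 with mx([95])
mx([95]) = 95  (base case)
Compare 88 with 95 -> 95
Compare 90 with 95 -> 95
Compare 15 with 95 -> 95
Compare 6 with 95 -> 95
Compare 85 with 95 -> 95

95


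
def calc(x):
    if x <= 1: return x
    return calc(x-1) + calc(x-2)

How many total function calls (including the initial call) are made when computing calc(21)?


Let C(n) = total calls for calc(n)
C(0) = 1, C(1) = 1
C(2) = 1 + C(1) + C(0) = 1 + 1 + 1 = 3
C(3) = 1 + C(2) + C(1) = 1 + 3 + 1 = 5
C(4) = 1 + C(3) + C(2) = 1 + 5 + 3 = 9
C(5) = 1 + C(4) + C(3) = 1 + 9 + 5 = 15
C(6) = 1 + C(5) + C(4) = 1 + 15 + 9 = 25
C(7) = 1 + C(6) + C(5) = 1 + 25 + 15 = 41
C(8) = 1 + C(7) + C(6) = 1 + 41 + 25 = 67
C(9) = 1 + C(8) + C(7) = 1 + 67 + 41 = 109
C(10) = 1 + C(9) + C(8) = 1 + 109 + 67 = 177
C(11) = 1 + C(10) + C(9) = 1 + 177 + 109 = 287
C(12) = 1 + C(11) + C(10) = 1 + 287 + 177 = 465
C(13) = 1 + C(12) + C(11) = 1 + 465 + 287 = 753
C(14) = 1 + C(13) + C(12) = 1 + 753 + 465 = 1219
C(15) = 1 + C(14) + C(13) = 1 + 1219 + 753 = 1973
C(16) = 1 + C(15) + C(14) = 1 + 1973 + 1219 = 3193
C(17) = 1 + C(16) + C(15) = 1 + 3193 + 1973 = 5167
C(18) = 1 + C(17) + C(16) = 1 + 5167 + 3193 = 8361
C(19) = 1 + C(18) + C(17) = 1 + 8361 + 5167 = 13529
C(20) = 1 + C(19) + C(18) = 1 + 13529 + 8361 = 21891
C(21) = 1 + C(20) + C(19) = 1 + 21891 + 13529 = 35421

35421


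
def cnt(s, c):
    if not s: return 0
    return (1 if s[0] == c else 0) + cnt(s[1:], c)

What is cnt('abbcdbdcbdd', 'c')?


s[0]='a' != 'c' -> 0
s[0]='b' != 'c' -> 0
s[0]='b' != 'c' -> 0
s[0]='c' == 'c' -> 1
s[0]='d' != 'c' -> 0
s[0]='b' != 'c' -> 0
s[0]='d' != 'c' -> 0
s[0]='c' == 'c' -> 1
s[0]='b' != 'c' -> 0
s[0]='d' != 'c' -> 0
s[0]='d' != 'c' -> 0
Sum: 0 + 0 + 0 + 1 + 0 + 0 + 0 + 1 + 0 + 0 + 0 = 2

2


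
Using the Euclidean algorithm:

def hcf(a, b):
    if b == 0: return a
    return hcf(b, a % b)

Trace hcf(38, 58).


hcf(38, 58) = hcf(58, 38)
hcf(58, 38) = hcf(38, 20)
hcf(38, 20) = hcf(20, 18)
hcf(20, 18) = hcf(18, 2)
hcf(18, 2) = hcf(2, 0)
hcf(2, 0) = 2  (base case)

2


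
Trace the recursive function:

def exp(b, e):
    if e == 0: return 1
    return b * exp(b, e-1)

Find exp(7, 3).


exp(7, 3)
= 7 * exp(7, 2)
= 7 * 7 * exp(7, 1)
= 7 * 7 * 7 * exp(7, 0)
= 7 * 7 * 7 * 1
= 343

343


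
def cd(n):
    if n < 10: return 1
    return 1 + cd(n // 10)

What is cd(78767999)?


cd(78767999) = 1 + cd(7876799)
cd(7876799) = 1 + cd(787679)
cd(787679) = 1 + cd(78767)
cd(78767) = 1 + cd(7876)
cd(7876) = 1 + cd(787)
cd(787) = 1 + cd(78)
cd(78) = 1 + cd(7)
cd(7) = 1  (base case: 7 < 10)
Unwinding: 1 + 1 + 1 + 1 + 1 + 1 + 1 + 1 = 8

8


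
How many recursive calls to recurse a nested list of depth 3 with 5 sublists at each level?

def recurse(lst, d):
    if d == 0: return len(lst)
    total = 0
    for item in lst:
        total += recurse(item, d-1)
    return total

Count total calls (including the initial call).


At depth 0 (root): 1 call
At depth 1: each of 1 parents calls recurse on 5 children = 5 calls
At depth 2: each of 5 parents calls recurse on 5 children = 25 calls
At depth 3: each of 25 parents calls recurse on 5 children = 125 calls
Total: 1 + 5 + 25 + 125 = 156

156


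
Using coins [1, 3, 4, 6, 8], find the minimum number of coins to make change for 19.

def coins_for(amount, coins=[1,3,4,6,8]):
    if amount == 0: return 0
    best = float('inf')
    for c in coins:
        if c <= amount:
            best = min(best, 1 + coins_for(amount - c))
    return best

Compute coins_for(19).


Building up with DP:
coins_for(0) = 0
coins_for(1) = min(1+coins_for(0)=1+0=1) = 1
coins_for(2) = min(1+coins_for(1)=1+1=2) = 2
coins_for(3) = min(1+coins_for(2)=1+2=3, 1+coins_for(0)=1+0=1) = 1
coins_for(4) = min(1+coins_for(3)=1+1=2, 1+coins_for(1)=1+1=2, 1+coins_for(0)=1+0=1) = 1
coins_for(5) = min(1+coins_for(4)=1+1=2, 1+coins_for(2)=1+2=3, 1+coins_for(1)=1+1=2) = 2
coins_for(6) = min(1+coins_for(5)=1+2=3, 1+coins_for(3)=1+1=2, 1+coins_for(2)=1+2=3, 1+coins_for(0)=1+0=1) = 1
coins_for(7) = min(1+coins_for(6)=1+1=2, 1+coins_for(4)=1+1=2, 1+coins_for(3)=1+1=2, 1+coins_for(1)=1+1=2) = 2
coins_for(8) = min(1+coins_for(7)=1+2=3, 1+coins_for(5)=1+2=3, 1+coins_for(4)=1+1=2, 1+coins_for(2)=1+2=3, 1+coins_for(0)=1+0=1) = 1
coins_for(9) = min(1+coins_for(8)=1+1=2, 1+coins_for(6)=1+1=2, 1+coins_for(5)=1+2=3, 1+coins_for(3)=1+1=2, 1+coins_for(1)=1+1=2) = 2
coins_for(10) = min(1+coins_for(9)=1+2=3, 1+coins_for(7)=1+2=3, 1+coins_for(6)=1+1=2, 1+coins_for(4)=1+1=2, 1+coins_for(2)=1+2=3) = 2
coins_for(11) = min(1+coins_for(10)=1+2=3, 1+coins_for(8)=1+1=2, 1+coins_for(7)=1+2=3, 1+coins_for(5)=1+2=3, 1+coins_for(3)=1+1=2) = 2
coins_for(12) = min(1+coins_for(11)=1+2=3, 1+coins_for(9)=1+2=3, 1+coins_for(8)=1+1=2, 1+coins_for(6)=1+1=2, 1+coins_for(4)=1+1=2) = 2
coins_for(13) = min(1+coins_for(12)=1+2=3, 1+coins_for(10)=1+2=3, 1+coins_for(9)=1+2=3, 1+coins_for(7)=1+2=3, 1+coins_for(5)=1+2=3) = 3
coins_for(14) = min(1+coins_for(13)=1+3=4, 1+coins_for(11)=1+2=3, 1+coins_for(10)=1+2=3, 1+coins_for(8)=1+1=2, 1+coins_for(6)=1+1=2) = 2
coins_for(15) = min(1+coins_for(14)=1+2=3, 1+coins_for(12)=1+2=3, 1+coins_for(11)=1+2=3, 1+coins_for(9)=1+2=3, 1+coins_for(7)=1+2=3) = 3
coins_for(16) = min(1+coins_for(15)=1+3=4, 1+coins_for(13)=1+3=4, 1+coins_for(12)=1+2=3, 1+coins_for(10)=1+2=3, 1+coins_for(8)=1+1=2) = 2
coins_for(17) = min(1+coins_for(16)=1+2=3, 1+coins_for(14)=1+2=3, 1+coins_for(13)=1+3=4, 1+coins_for(11)=1+2=3, 1+coins_for(9)=1+2=3) = 3
coins_for(18) = min(1+coins_for(17)=1+3=4, 1+coins_for(15)=1+3=4, 1+coins_for(14)=1+2=3, 1+coins_for(12)=1+2=3, 1+coins_for(10)=1+2=3) = 3
coins_for(19) = min(1+coins_for(18)=1+3=4, 1+coins_for(16)=1+2=3, 1+coins_for(15)=1+3=4, 1+coins_for(13)=1+3=4, 1+coins_for(11)=1+2=3) = 3

3


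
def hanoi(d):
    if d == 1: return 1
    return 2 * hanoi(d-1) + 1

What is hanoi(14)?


hanoi(14) = 2 * hanoi(13) + 1
hanoi(13) = 2 * hanoi(12) + 1
hanoi(12) = 2 * hanoi(11) + 1
hanoi(11) = 2 * hanoi(10) + 1
hanoi(10) = 2 * hanoi(9) + 1
hanoi(9) = 2 * hanoi(8) + 1
hanoi(8) = 2 * hanoi(7) + 1
hanoi(7) = 2 * hanoi(6) + 1
hanoi(6) = 2 * hanoi(5) + 1
hanoi(5) = 2 * hanoi(4) + 1
hanoi(4) = 2 * hanoi(3) + 1
hanoi(3) = 2 * hanoi(2) + 1
hanoi(2) = 2 * hanoi(1) + 1
hanoi(1) = 1  (base case)
hanoi(2) = 2 * 1 + 1 = 3
hanoi(3) = 2 * 3 + 1 = 7
hanoi(4) = 2 * 7 + 1 = 15
hanoi(5) = 2 * 15 + 1 = 31
hanoi(6) = 2 * 31 + 1 = 63
hanoi(7) = 2 * 63 + 1 = 127
hanoi(8) = 2 * 127 + 1 = 255
hanoi(9) = 2 * 255 + 1 = 511
hanoi(10) = 2 * 511 + 1 = 1023
hanoi(11) = 2 * 1023 + 1 = 2047
hanoi(12) = 2 * 2047 + 1 = 4095
hanoi(13) = 2 * 4095 + 1 = 8191
hanoi(14) = 2 * 8191 + 1 = 16383

16383


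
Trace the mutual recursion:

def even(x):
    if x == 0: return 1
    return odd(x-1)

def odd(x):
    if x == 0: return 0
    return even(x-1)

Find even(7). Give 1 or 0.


even(7) = odd(6)
odd(6) = even(5)
even(5) = odd(4)
odd(4) = even(3)
even(3) = odd(2)
odd(2) = even(1)
even(1) = odd(0)
odd(0) = 0  (base case)
Result: 0

0


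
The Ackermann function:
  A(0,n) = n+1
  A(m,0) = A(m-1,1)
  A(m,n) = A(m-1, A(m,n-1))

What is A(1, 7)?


A(1, 7) = A(0, A(1, 6))
  A(1, 6) = A(0, A(1, 5))
    A(1, 5) = A(0, A(1, 4))
      A(1, 4) = A(0, A(1, 3))
        A(1, 3) = A(0, A(1, 2))
          A(1, 2) = A(0, A(1, 1))
          A(1, 1) = A(0, A(1, 0))
          A(1, 0) = A(0, 1)
          A(0, 1) = 2
            = A(0, 2)
          A(0, 2) = 3
            = A(0, 3)
          A(0, 3) = 4
          = A(0, 4)
          A(0, 4) = 5
        = A(0, 5)
        A(0, 5) = 6
      = A(0, 6)
      A(0, 6) = 7
    = A(0, 7)
    A(0, 7) = 8
  = A(0, 8)
  A(0, 8) = 9
Result: A(1, 7) = 9

9


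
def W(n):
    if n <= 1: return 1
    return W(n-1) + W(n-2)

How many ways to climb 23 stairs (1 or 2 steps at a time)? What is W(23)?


Building up from base cases:
W(0) = 1
W(1) = 1
W(2) = W(1) + W(0) = 1 + 1 = 2
W(3) = W(2) + W(1) = 2 + 1 = 3
W(4) = W(3) + W(2) = 3 + 2 = 5
W(5) = W(4) + W(3) = 5 + 3 = 8
W(6) = W(5) + W(4) = 8 + 5 = 13
W(7) = W(6) + W(5) = 13 + 8 = 21
W(8) = W(7) + W(6) = 21 + 13 = 34
W(9) = W(8) + W(7) = 34 + 21 = 55
W(10) = W(9) + W(8) = 55 + 34 = 89
W(11) = W(10) + W(9) = 89 + 55 = 144
W(12) = W(11) + W(10) = 144 + 89 = 233
W(13) = W(12) + W(11) = 233 + 144 = 377
W(14) = W(13) + W(12) = 377 + 233 = 610
W(15) = W(14) + W(13) = 610 + 377 = 987
W(16) = W(15) + W(14) = 987 + 610 = 1597
W(17) = W(16) + W(15) = 1597 + 987 = 2584
W(18) = W(17) + W(16) = 2584 + 1597 = 4181
W(19) = W(18) + W(17) = 4181 + 2584 = 6765
W(20) = W(19) + W(18) = 6765 + 4181 = 10946
W(21) = W(20) + W(19) = 10946 + 6765 = 17711
W(22) = W(21) + W(20) = 17711 + 10946 = 28657
W(23) = W(22) + W(21) = 28657 + 17711 = 46368

46368


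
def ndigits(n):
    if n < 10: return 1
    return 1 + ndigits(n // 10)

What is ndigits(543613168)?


ndigits(543613168) = 1 + ndigits(54361316)
ndigits(54361316) = 1 + ndigits(5436131)
ndigits(5436131) = 1 + ndigits(543613)
ndigits(543613) = 1 + ndigits(54361)
ndigits(54361) = 1 + ndigits(5436)
ndigits(5436) = 1 + ndigits(543)
ndigits(543) = 1 + ndigits(54)
ndigits(54) = 1 + ndigits(5)
ndigits(5) = 1  (base case: 5 < 10)
Unwinding: 1 + 1 + 1 + 1 + 1 + 1 + 1 + 1 + 1 = 9

9


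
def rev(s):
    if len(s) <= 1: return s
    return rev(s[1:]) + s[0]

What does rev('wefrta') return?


rev('wefrta') = rev('efrta') + 'w'
rev('efrta') = rev('frta') + 'e'
rev('frta') = rev('rta') + 'f'
rev('rta') = rev('ta') + 'r'
rev('ta') = rev('a') + 't'
rev('a') = 'a'  (base case)
Concatenating: 'a' + 't' + 'r' + 'f' + 'e' + 'w' = 'atrfew'

atrfew


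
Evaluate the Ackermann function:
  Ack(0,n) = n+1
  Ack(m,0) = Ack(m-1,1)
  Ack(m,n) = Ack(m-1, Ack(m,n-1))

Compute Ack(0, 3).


Ack(0, 3) = 4
Result: Ack(0, 3) = 4

4


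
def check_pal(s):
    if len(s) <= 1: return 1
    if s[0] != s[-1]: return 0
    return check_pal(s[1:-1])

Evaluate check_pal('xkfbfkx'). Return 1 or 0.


check_pal('xkfbfkx'): s[0]='x' == s[-1]='x' -> check check_pal('kfbfk')
check_pal('kfbfk'): s[0]='k' == s[-1]='k' -> check check_pal('fbf')
check_pal('fbf'): s[0]='f' == s[-1]='f' -> check check_pal('b')
check_pal('b'): len <= 1 -> return 1  (base case)
Result: 1 (palindrome)

1


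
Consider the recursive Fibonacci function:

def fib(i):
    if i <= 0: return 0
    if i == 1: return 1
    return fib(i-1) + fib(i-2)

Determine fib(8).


Computing fib(8) bottom-up:
fib(0) = 0
fib(1) = 1
fib(2) = fib(1) + fib(0) = 1 + 0 = 1
fib(3) = fib(2) + fib(1) = 1 + 1 = 2
fib(4) = fib(3) + fib(2) = 2 + 1 = 3
fib(5) = fib(4) + fib(3) = 3 + 2 = 5
fib(6) = fib(5) + fib(4) = 5 + 3 = 8
fib(7) = fib(6) + fib(5) = 8 + 5 = 13
fib(8) = fib(7) + fib(6) = 13 + 8 = 21

21


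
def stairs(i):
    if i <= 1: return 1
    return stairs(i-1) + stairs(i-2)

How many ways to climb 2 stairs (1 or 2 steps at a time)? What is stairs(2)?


Building up from base cases:
stairs(0) = 1
stairs(1) = 1
stairs(2) = stairs(1) + stairs(0) = 1 + 1 = 2

2


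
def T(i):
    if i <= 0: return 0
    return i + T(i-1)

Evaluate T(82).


T(82)
= 82 + 81 + 80 + 79 + 78 + 77 + 76 + 75 + 74 + 73 + 72 + 71 + 70 + 69 + 68 + 67 + 66 + 65 + 64 + 63 + 62 + 61 + 60 + 59 + 58 + 57 + 56 + 55 + 54 + 53 + 52 + 51 + 50 + 49 + 48 + 47 + 46 + 45 + 44 + 43 + 42 + 41 + 40 + 39 + 38 + 37 + 36 + 35 + 34 + 33 + 32 + 31 + 30 + 29 + 28 + 27 + 26 + 25 + 24 + 23 + 22 + 21 + 20 + 19 + 18 + 17 + 16 + 15 + 14 + 13 + 12 + 11 + 10 + 9 + 8 + 7 + 6 + 5 + 4 + 3 + 2 + 1 + T(0)
= 82 + 81 + 80 + 79 + 78 + 77 + 76 + 75 + 74 + 73 + 72 + 71 + 70 + 69 + 68 + 67 + 66 + 65 + 64 + 63 + 62 + 61 + 60 + 59 + 58 + 57 + 56 + 55 + 54 + 53 + 52 + 51 + 50 + 49 + 48 + 47 + 46 + 45 + 44 + 43 + 42 + 41 + 40 + 39 + 38 + 37 + 36 + 35 + 34 + 33 + 32 + 31 + 30 + 29 + 28 + 27 + 26 + 25 + 24 + 23 + 22 + 21 + 20 + 19 + 18 + 17 + 16 + 15 + 14 + 13 + 12 + 11 + 10 + 9 + 8 + 7 + 6 + 5 + 4 + 3 + 2 + 1 + 0
= 3403

3403


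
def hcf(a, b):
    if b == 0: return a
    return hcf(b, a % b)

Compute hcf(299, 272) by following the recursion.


hcf(299, 272) = hcf(272, 27)
hcf(272, 27) = hcf(27, 2)
hcf(27, 2) = hcf(2, 1)
hcf(2, 1) = hcf(1, 0)
hcf(1, 0) = 1  (base case)

1


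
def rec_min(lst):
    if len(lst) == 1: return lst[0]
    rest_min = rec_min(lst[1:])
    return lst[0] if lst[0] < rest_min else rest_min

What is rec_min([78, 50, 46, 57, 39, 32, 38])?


rec_min([78, 50, 46, 57, 39, 32, 38]): compare 78 with rec_min([50, 46, 57, 39, 32, 38])
rec_min([50, 46, 57, 39, 32, 38]): compare 50 with rec_min([46, 57, 39, 32, 38])
rec_min([46, 57, 39, 32, 38]): compare 46 with rec_min([57, 39, 32, 38])
rec_min([57, 39, 32, 38]): compare 57 with rec_min([39, 32, 38])
rec_min([39, 32, 38]): compare 39 with rec_min([32, 38])
rec_min([32, 38]): compare 32 with rec_min([38])
rec_min([38]) = 38  (base case)
Compare 32 with 38 -> 32
Compare 39 with 32 -> 32
Compare 57 with 32 -> 32
Compare 46 with 32 -> 32
Compare 50 with 32 -> 32
Compare 78 with 32 -> 32

32


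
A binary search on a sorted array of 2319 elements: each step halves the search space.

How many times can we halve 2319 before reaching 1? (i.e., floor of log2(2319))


2319 / 2 = 1159
1159 / 2 = 579
579 / 2 = 289
289 / 2 = 144
144 / 2 = 72
72 / 2 = 36
36 / 2 = 18
18 / 2 = 9
9 / 2 = 4
4 / 2 = 2
2 / 2 = 1
Reached 1 after 11 halvings

11


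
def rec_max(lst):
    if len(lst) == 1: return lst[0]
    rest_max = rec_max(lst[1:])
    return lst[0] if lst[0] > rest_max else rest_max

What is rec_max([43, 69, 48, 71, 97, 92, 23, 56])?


rec_max([43, 69, 48, 71, 97, 92, 23, 56]): compare 43 with rec_max([69, 48, 71, 97, 92, 23, 56])
rec_max([69, 48, 71, 97, 92, 23, 56]): compare 69 with rec_max([48, 71, 97, 92, 23, 56])
rec_max([48, 71, 97, 92, 23, 56]): compare 48 with rec_max([71, 97, 92, 23, 56])
rec_max([71, 97, 92, 23, 56]): compare 71 with rec_max([97, 92, 23, 56])
rec_max([97, 92, 23, 56]): compare 97 with rec_max([92, 23, 56])
rec_max([92, 23, 56]): compare 92 with rec_max([23, 56])
rec_max([23, 56]): compare 23 with rec_max([56])
rec_max([56]) = 56  (base case)
Compare 23 with 56 -> 56
Compare 92 with 56 -> 92
Compare 97 with 92 -> 97
Compare 71 with 97 -> 97
Compare 48 with 97 -> 97
Compare 69 with 97 -> 97
Compare 43 with 97 -> 97

97


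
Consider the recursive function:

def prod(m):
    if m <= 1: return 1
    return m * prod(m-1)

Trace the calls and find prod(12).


prod(12)
= 12 * prod(11)
= 12 * 11 * prod(10)
= 12 * 11 * 10 * prod(9)
= 12 * 11 * 10 * 9 * prod(8)
= 12 * 11 * 10 * 9 * 8 * prod(7)
= 12 * 11 * 10 * 9 * 8 * 7 * prod(6)
= 12 * 11 * 10 * 9 * 8 * 7 * 6 * prod(5)
= 12 * 11 * 10 * 9 * 8 * 7 * 6 * 5 * prod(4)
= 12 * 11 * 10 * 9 * 8 * 7 * 6 * 5 * 4 * prod(3)
= 12 * 11 * 10 * 9 * 8 * 7 * 6 * 5 * 4 * 3 * prod(2)
= 12 * 11 * 10 * 9 * 8 * 7 * 6 * 5 * 4 * 3 * 2 * prod(1)
= 12 * 11 * 10 * 9 * 8 * 7 * 6 * 5 * 4 * 3 * 2 * 1
= 479001600

479001600


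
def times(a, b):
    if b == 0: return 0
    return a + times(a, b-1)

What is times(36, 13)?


times(36, 13) = 36 + times(36, 12)
times(36, 12) = 36 + times(36, 11)
times(36, 11) = 36 + times(36, 10)
times(36, 10) = 36 + times(36, 9)
times(36, 9) = 36 + times(36, 8)
times(36, 8) = 36 + times(36, 7)
times(36, 7) = 36 + times(36, 6)
times(36, 6) = 36 + times(36, 5)
times(36, 5) = 36 + times(36, 4)
times(36, 4) = 36 + times(36, 3)
times(36, 3) = 36 + times(36, 2)
times(36, 2) = 36 + times(36, 1)
times(36, 1) = 36 + times(36, 0)
times(36, 0) = 0  (base case)
Total: 36 + 36 + 36 + 36 + 36 + 36 + 36 + 36 + 36 + 36 + 36 + 36 + 36 + 0 = 468

468


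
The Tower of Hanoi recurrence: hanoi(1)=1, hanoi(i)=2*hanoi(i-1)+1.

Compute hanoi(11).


hanoi(11) = 2 * hanoi(10) + 1
hanoi(10) = 2 * hanoi(9) + 1
hanoi(9) = 2 * hanoi(8) + 1
hanoi(8) = 2 * hanoi(7) + 1
hanoi(7) = 2 * hanoi(6) + 1
hanoi(6) = 2 * hanoi(5) + 1
hanoi(5) = 2 * hanoi(4) + 1
hanoi(4) = 2 * hanoi(3) + 1
hanoi(3) = 2 * hanoi(2) + 1
hanoi(2) = 2 * hanoi(1) + 1
hanoi(1) = 1  (base case)
hanoi(2) = 2 * 1 + 1 = 3
hanoi(3) = 2 * 3 + 1 = 7
hanoi(4) = 2 * 7 + 1 = 15
hanoi(5) = 2 * 15 + 1 = 31
hanoi(6) = 2 * 31 + 1 = 63
hanoi(7) = 2 * 63 + 1 = 127
hanoi(8) = 2 * 127 + 1 = 255
hanoi(9) = 2 * 255 + 1 = 511
hanoi(10) = 2 * 511 + 1 = 1023
hanoi(11) = 2 * 1023 + 1 = 2047

2047


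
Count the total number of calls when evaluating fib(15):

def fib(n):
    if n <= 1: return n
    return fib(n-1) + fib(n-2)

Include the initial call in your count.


Let C(n) = total calls for fib(n)
C(0) = 1, C(1) = 1
C(2) = 1 + C(1) + C(0) = 1 + 1 + 1 = 3
C(3) = 1 + C(2) + C(1) = 1 + 3 + 1 = 5
C(4) = 1 + C(3) + C(2) = 1 + 5 + 3 = 9
C(5) = 1 + C(4) + C(3) = 1 + 9 + 5 = 15
C(6) = 1 + C(5) + C(4) = 1 + 15 + 9 = 25
C(7) = 1 + C(6) + C(5) = 1 + 25 + 15 = 41
C(8) = 1 + C(7) + C(6) = 1 + 41 + 25 = 67
C(9) = 1 + C(8) + C(7) = 1 + 67 + 41 = 109
C(10) = 1 + C(9) + C(8) = 1 + 109 + 67 = 177
C(11) = 1 + C(10) + C(9) = 1 + 177 + 109 = 287
C(12) = 1 + C(11) + C(10) = 1 + 287 + 177 = 465
C(13) = 1 + C(12) + C(11) = 1 + 465 + 287 = 753
C(14) = 1 + C(13) + C(12) = 1 + 753 + 465 = 1219
C(15) = 1 + C(14) + C(13) = 1 + 1219 + 753 = 1973

1973


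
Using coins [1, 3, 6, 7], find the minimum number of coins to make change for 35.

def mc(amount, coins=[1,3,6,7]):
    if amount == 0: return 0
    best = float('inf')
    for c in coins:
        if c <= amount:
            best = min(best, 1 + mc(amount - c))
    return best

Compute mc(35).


Building up with DP:
mc(0) = 0
mc(1) = min(1+mc(0)=1+0=1) = 1
mc(2) = min(1+mc(1)=1+1=2) = 2
mc(3) = min(1+mc(2)=1+2=3, 1+mc(0)=1+0=1) = 1
mc(4) = min(1+mc(3)=1+1=2, 1+mc(1)=1+1=2) = 2
mc(5) = min(1+mc(4)=1+2=3, 1+mc(2)=1+2=3) = 3
mc(6) = min(1+mc(5)=1+3=4, 1+mc(3)=1+1=2, 1+mc(0)=1+0=1) = 1
mc(7) = min(1+mc(6)=1+1=2, 1+mc(4)=1+2=3, 1+mc(1)=1+1=2, 1+mc(0)=1+0=1) = 1
mc(8) = min(1+mc(7)=1+1=2, 1+mc(5)=1+3=4, 1+mc(2)=1+2=3, 1+mc(1)=1+1=2) = 2
mc(9) = min(1+mc(8)=1+2=3, 1+mc(6)=1+1=2, 1+mc(3)=1+1=2, 1+mc(2)=1+2=3) = 2
mc(10) = min(1+mc(9)=1+2=3, 1+mc(7)=1+1=2, 1+mc(4)=1+2=3, 1+mc(3)=1+1=2) = 2
mc(11) = min(1+mc(10)=1+2=3, 1+mc(8)=1+2=3, 1+mc(5)=1+3=4, 1+mc(4)=1+2=3) = 3
mc(12) = min(1+mc(11)=1+3=4, 1+mc(9)=1+2=3, 1+mc(6)=1+1=2, 1+mc(5)=1+3=4) = 2
mc(13) = min(1+mc(12)=1+2=3, 1+mc(10)=1+2=3, 1+mc(7)=1+1=2, 1+mc(6)=1+1=2) = 2
mc(14) = min(1+mc(13)=1+2=3, 1+mc(11)=1+3=4, 1+mc(8)=1+2=3, 1+mc(7)=1+1=2) = 2
mc(15) = min(1+mc(14)=1+2=3, 1+mc(12)=1+2=3, 1+mc(9)=1+2=3, 1+mc(8)=1+2=3) = 3
mc(16) = min(1+mc(15)=1+3=4, 1+mc(13)=1+2=3, 1+mc(10)=1+2=3, 1+mc(9)=1+2=3) = 3
mc(17) = min(1+mc(16)=1+3=4, 1+mc(14)=1+2=3, 1+mc(11)=1+3=4, 1+mc(10)=1+2=3) = 3
mc(18) = min(1+mc(17)=1+3=4, 1+mc(15)=1+3=4, 1+mc(12)=1+2=3, 1+mc(11)=1+3=4) = 3
mc(19) = min(1+mc(18)=1+3=4, 1+mc(16)=1+3=4, 1+mc(13)=1+2=3, 1+mc(12)=1+2=3) = 3
mc(20) = min(1+mc(19)=1+3=4, 1+mc(17)=1+3=4, 1+mc(14)=1+2=3, 1+mc(13)=1+2=3) = 3
mc(21) = min(1+mc(20)=1+3=4, 1+mc(18)=1+3=4, 1+mc(15)=1+3=4, 1+mc(14)=1+2=3) = 3
mc(22) = min(1+mc(21)=1+3=4, 1+mc(19)=1+3=4, 1+mc(16)=1+3=4, 1+mc(15)=1+3=4) = 4
mc(23) = min(1+mc(22)=1+4=5, 1+mc(20)=1+3=4, 1+mc(17)=1+3=4, 1+mc(16)=1+3=4) = 4
mc(24) = min(1+mc(23)=1+4=5, 1+mc(21)=1+3=4, 1+mc(18)=1+3=4, 1+mc(17)=1+3=4) = 4
mc(25) = min(1+mc(24)=1+4=5, 1+mc(22)=1+4=5, 1+mc(19)=1+3=4, 1+mc(18)=1+3=4) = 4
mc(26) = min(1+mc(25)=1+4=5, 1+mc(23)=1+4=5, 1+mc(20)=1+3=4, 1+mc(19)=1+3=4) = 4
mc(27) = min(1+mc(26)=1+4=5, 1+mc(24)=1+4=5, 1+mc(21)=1+3=4, 1+mc(20)=1+3=4) = 4
mc(28) = min(1+mc(27)=1+4=5, 1+mc(25)=1+4=5, 1+mc(22)=1+4=5, 1+mc(21)=1+3=4) = 4
mc(29) = min(1+mc(28)=1+4=5, 1+mc(26)=1+4=5, 1+mc(23)=1+4=5, 1+mc(22)=1+4=5) = 5
mc(30) = min(1+mc(29)=1+5=6, 1+mc(27)=1+4=5, 1+mc(24)=1+4=5, 1+mc(23)=1+4=5) = 5
mc(31) = min(1+mc(30)=1+5=6, 1+mc(28)=1+4=5, 1+mc(25)=1+4=5, 1+mc(24)=1+4=5) = 5
mc(32) = min(1+mc(31)=1+5=6, 1+mc(29)=1+5=6, 1+mc(26)=1+4=5, 1+mc(25)=1+4=5) = 5
mc(33) = min(1+mc(32)=1+5=6, 1+mc(30)=1+5=6, 1+mc(27)=1+4=5, 1+mc(26)=1+4=5) = 5
mc(34) = min(1+mc(33)=1+5=6, 1+mc(31)=1+5=6, 1+mc(28)=1+4=5, 1+mc(27)=1+4=5) = 5
mc(35) = min(1+mc(34)=1+5=6, 1+mc(32)=1+5=6, 1+mc(29)=1+5=6, 1+mc(28)=1+4=5) = 5

5


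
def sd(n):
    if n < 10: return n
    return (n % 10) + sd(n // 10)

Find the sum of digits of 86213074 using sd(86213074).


sd(86213074) = 4 + sd(8621307)
sd(8621307) = 7 + sd(862130)
sd(862130) = 0 + sd(86213)
sd(86213) = 3 + sd(8621)
sd(8621) = 1 + sd(862)
sd(862) = 2 + sd(86)
sd(86) = 6 + sd(8)
sd(8) = 8  (base case)
Total: 4 + 7 + 0 + 3 + 1 + 2 + 6 + 8 = 31

31


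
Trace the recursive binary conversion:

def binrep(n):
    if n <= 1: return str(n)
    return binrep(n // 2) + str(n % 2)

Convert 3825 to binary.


binrep(3825) = binrep(1912) + '1'
binrep(1912) = binrep(956) + '0'
binrep(956) = binrep(478) + '0'
binrep(478) = binrep(239) + '0'
binrep(239) = binrep(119) + '1'
binrep(119) = binrep(59) + '1'
binrep(59) = binrep(29) + '1'
binrep(29) = binrep(14) + '1'
binrep(14) = binrep(7) + '0'
binrep(7) = binrep(3) + '1'
binrep(3) = binrep(1) + '1'
binrep(1) = '1'  (base case)
Concatenating: '1' + '1' + '1' + '0' + '1' + '1' + '1' + '1' + '0' + '0' + '0' + '1' = '111011110001'

111011110001


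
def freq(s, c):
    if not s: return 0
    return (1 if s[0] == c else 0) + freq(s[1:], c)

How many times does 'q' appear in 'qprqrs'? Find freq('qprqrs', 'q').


s[0]='q' == 'q' -> 1
s[0]='p' != 'q' -> 0
s[0]='r' != 'q' -> 0
s[0]='q' == 'q' -> 1
s[0]='r' != 'q' -> 0
s[0]='s' != 'q' -> 0
Sum: 1 + 0 + 0 + 1 + 0 + 0 = 2

2


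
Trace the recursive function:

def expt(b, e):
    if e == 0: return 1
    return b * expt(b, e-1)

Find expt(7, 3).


expt(7, 3)
= 7 * expt(7, 2)
= 7 * 7 * expt(7, 1)
= 7 * 7 * 7 * expt(7, 0)
= 7 * 7 * 7 * 1
= 343

343


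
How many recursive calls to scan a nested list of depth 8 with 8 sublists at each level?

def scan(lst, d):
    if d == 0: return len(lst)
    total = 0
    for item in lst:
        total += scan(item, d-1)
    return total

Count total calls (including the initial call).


At depth 0 (root): 1 call
At depth 1: each of 1 parents calls scan on 8 children = 8 calls
At depth 2: each of 8 parents calls scan on 8 children = 64 calls
At depth 3: each of 64 parents calls scan on 8 children = 512 calls
At depth 4: each of 512 parents calls scan on 8 children = 4096 calls
At depth 5: each of 4096 parents calls scan on 8 children = 32768 calls
At depth 6: each of 32768 parents calls scan on 8 children = 262144 calls
At depth 7: each of 262144 parents calls scan on 8 children = 2097152 calls
At depth 8: each of 2097152 parents calls scan on 8 children = 16777216 calls
Total: 1 + 8 + 64 + 512 + 4096 + 32768 + 262144 + 2097152 + 16777216 = 19173961

19173961


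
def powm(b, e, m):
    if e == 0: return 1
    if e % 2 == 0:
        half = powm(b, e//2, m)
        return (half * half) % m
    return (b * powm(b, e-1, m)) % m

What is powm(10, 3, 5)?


powm(10, 3, 5): e is odd, compute powm(10, 2, 5)
  powm(10, 2, 5): e is even, compute powm(10, 1, 5)
    powm(10, 1, 5): e is odd, compute powm(10, 0, 5)
      powm(10, 0, 5) = 1
    (10 * 1) % 5 = 0
  half=0, (0*0) % 5 = 0
(10 * 0) % 5 = 0

0


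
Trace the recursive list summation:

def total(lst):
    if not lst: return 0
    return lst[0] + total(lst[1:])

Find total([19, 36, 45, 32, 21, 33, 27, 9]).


total([19, 36, 45, 32, 21, 33, 27, 9]) = 19 + total([36, 45, 32, 21, 33, 27, 9])
total([36, 45, 32, 21, 33, 27, 9]) = 36 + total([45, 32, 21, 33, 27, 9])
total([45, 32, 21, 33, 27, 9]) = 45 + total([32, 21, 33, 27, 9])
total([32, 21, 33, 27, 9]) = 32 + total([21, 33, 27, 9])
total([21, 33, 27, 9]) = 21 + total([33, 27, 9])
total([33, 27, 9]) = 33 + total([27, 9])
total([27, 9]) = 27 + total([9])
total([9]) = 9 + total([])
total([]) = 0  (base case)
Total: 19 + 36 + 45 + 32 + 21 + 33 + 27 + 9 + 0 = 222

222


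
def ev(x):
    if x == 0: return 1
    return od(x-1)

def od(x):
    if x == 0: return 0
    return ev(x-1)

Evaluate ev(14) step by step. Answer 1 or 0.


ev(14) = od(13)
od(13) = ev(12)
ev(12) = od(11)
od(11) = ev(10)
ev(10) = od(9)
od(9) = ev(8)
ev(8) = od(7)
od(7) = ev(6)
ev(6) = od(5)
od(5) = ev(4)
ev(4) = od(3)
od(3) = ev(2)
ev(2) = od(1)
od(1) = ev(0)
ev(0) = 1  (base case)
Result: 1

1


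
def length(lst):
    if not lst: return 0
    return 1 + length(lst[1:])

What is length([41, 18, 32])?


length([41, 18, 32]) = 1 + length([18, 32])
length([18, 32]) = 1 + length([32])
length([32]) = 1 + length([])
length([]) = 0  (base case)
Unwinding: 1 + 1 + 1 + 0 = 3

3


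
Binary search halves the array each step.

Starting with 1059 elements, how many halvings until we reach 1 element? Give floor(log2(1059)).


1059 / 2 = 529
529 / 2 = 264
264 / 2 = 132
132 / 2 = 66
66 / 2 = 33
33 / 2 = 16
16 / 2 = 8
8 / 2 = 4
4 / 2 = 2
2 / 2 = 1
Reached 1 after 10 halvings

10


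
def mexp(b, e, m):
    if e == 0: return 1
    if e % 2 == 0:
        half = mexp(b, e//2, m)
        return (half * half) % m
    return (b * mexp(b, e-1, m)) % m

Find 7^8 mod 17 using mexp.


mexp(7, 8, 17): e is even, compute mexp(7, 4, 17)
  mexp(7, 4, 17): e is even, compute mexp(7, 2, 17)
    mexp(7, 2, 17): e is even, compute mexp(7, 1, 17)
      mexp(7, 1, 17): e is odd, compute mexp(7, 0, 17)
        mexp(7, 0, 17) = 1
      (7 * 1) % 17 = 7
    half=7, (7*7) % 17 = 15
  half=15, (15*15) % 17 = 4
half=4, (4*4) % 17 = 16

16


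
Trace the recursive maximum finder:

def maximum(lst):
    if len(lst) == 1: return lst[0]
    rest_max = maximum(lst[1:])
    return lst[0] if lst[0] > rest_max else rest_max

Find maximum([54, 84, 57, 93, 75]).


maximum([54, 84, 57, 93, 75]): compare 54 with maximum([84, 57, 93, 75])
maximum([84, 57, 93, 75]): compare 84 with maximum([57, 93, 75])
maximum([57, 93, 75]): compare 57 with maximum([93, 75])
maximum([93, 75]): compare 93 with maximum([75])
maximum([75]) = 75  (base case)
Compare 93 with 75 -> 93
Compare 57 with 93 -> 93
Compare 84 with 93 -> 93
Compare 54 with 93 -> 93

93


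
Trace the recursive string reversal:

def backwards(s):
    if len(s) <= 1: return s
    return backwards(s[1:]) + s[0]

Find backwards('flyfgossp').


backwards('flyfgossp') = backwards('lyfgossp') + 'f'
backwards('lyfgossp') = backwards('yfgossp') + 'l'
backwards('yfgossp') = backwards('fgossp') + 'y'
backwards('fgossp') = backwards('gossp') + 'f'
backwards('gossp') = backwards('ossp') + 'g'
backwards('ossp') = backwards('ssp') + 'o'
backwards('ssp') = backwards('sp') + 's'
backwards('sp') = backwards('p') + 's'
backwards('p') = 'p'  (base case)
Concatenating: 'p' + 's' + 's' + 'o' + 'g' + 'f' + 'y' + 'l' + 'f' = 'pssogfylf'

pssogfylf


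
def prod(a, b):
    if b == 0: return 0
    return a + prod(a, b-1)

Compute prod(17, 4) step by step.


prod(17, 4) = 17 + prod(17, 3)
prod(17, 3) = 17 + prod(17, 2)
prod(17, 2) = 17 + prod(17, 1)
prod(17, 1) = 17 + prod(17, 0)
prod(17, 0) = 0  (base case)
Total: 17 + 17 + 17 + 17 + 0 = 68

68
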